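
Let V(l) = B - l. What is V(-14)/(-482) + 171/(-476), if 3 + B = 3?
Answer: -44543/114716 ≈ -0.38829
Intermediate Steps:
B = 0 (B = -3 + 3 = 0)
V(l) = -l (V(l) = 0 - l = -l)
V(-14)/(-482) + 171/(-476) = -1*(-14)/(-482) + 171/(-476) = 14*(-1/482) + 171*(-1/476) = -7/241 - 171/476 = -44543/114716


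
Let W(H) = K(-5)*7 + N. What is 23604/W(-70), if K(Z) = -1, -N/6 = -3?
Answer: 23604/11 ≈ 2145.8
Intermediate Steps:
N = 18 (N = -6*(-3) = 18)
W(H) = 11 (W(H) = -1*7 + 18 = -7 + 18 = 11)
23604/W(-70) = 23604/11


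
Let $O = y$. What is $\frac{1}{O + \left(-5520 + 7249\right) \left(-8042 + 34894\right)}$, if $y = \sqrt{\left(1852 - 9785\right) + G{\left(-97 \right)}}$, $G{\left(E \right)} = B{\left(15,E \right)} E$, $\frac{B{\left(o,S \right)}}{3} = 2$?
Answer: $\frac{3571316}{165805873634783} - \frac{i \sqrt{8515}}{2155476357252179} \approx 2.1539 \cdot 10^{-8} - 4.281 \cdot 10^{-14} i$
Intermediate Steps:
$B{\left(o,S \right)} = 6$ ($B{\left(o,S \right)} = 3 \cdot 2 = 6$)
$G{\left(E \right)} = 6 E$
$y = i \sqrt{8515}$ ($y = \sqrt{\left(1852 - 9785\right) + 6 \left(-97\right)} = \sqrt{-7933 - 582} = \sqrt{-8515} = i \sqrt{8515} \approx 92.277 i$)
$O = i \sqrt{8515} \approx 92.277 i$
$\frac{1}{O + \left(-5520 + 7249\right) \left(-8042 + 34894\right)} = \frac{1}{i \sqrt{8515} + \left(-5520 + 7249\right) \left(-8042 + 34894\right)} = \frac{1}{i \sqrt{8515} + 1729 \cdot 26852} = \frac{1}{i \sqrt{8515} + 46427108} = \frac{1}{46427108 + i \sqrt{8515}}$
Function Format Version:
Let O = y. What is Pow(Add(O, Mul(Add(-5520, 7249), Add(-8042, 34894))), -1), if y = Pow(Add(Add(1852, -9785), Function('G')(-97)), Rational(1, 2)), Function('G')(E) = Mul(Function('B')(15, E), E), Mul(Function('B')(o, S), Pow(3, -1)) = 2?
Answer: Add(Rational(3571316, 165805873634783), Mul(Rational(-1, 2155476357252179), I, Pow(8515, Rational(1, 2)))) ≈ Add(2.1539e-8, Mul(-4.2810e-14, I))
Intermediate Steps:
Function('B')(o, S) = 6 (Function('B')(o, S) = Mul(3, 2) = 6)
Function('G')(E) = Mul(6, E)
y = Mul(I, Pow(8515, Rational(1, 2))) (y = Pow(Add(Add(1852, -9785), Mul(6, -97)), Rational(1, 2)) = Pow(Add(-7933, -582), Rational(1, 2)) = Pow(-8515, Rational(1, 2)) = Mul(I, Pow(8515, Rational(1, 2))) ≈ Mul(92.277, I))
O = Mul(I, Pow(8515, Rational(1, 2))) ≈ Mul(92.277, I)
Pow(Add(O, Mul(Add(-5520, 7249), Add(-8042, 34894))), -1) = Pow(Add(Mul(I, Pow(8515, Rational(1, 2))), Mul(Add(-5520, 7249), Add(-8042, 34894))), -1) = Pow(Add(Mul(I, Pow(8515, Rational(1, 2))), Mul(1729, 26852)), -1) = Pow(Add(Mul(I, Pow(8515, Rational(1, 2))), 46427108), -1) = Pow(Add(46427108, Mul(I, Pow(8515, Rational(1, 2)))), -1)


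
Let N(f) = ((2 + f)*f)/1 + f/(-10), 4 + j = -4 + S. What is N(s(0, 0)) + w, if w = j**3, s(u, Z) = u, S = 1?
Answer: -343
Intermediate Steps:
j = -7 (j = -4 + (-4 + 1) = -4 - 3 = -7)
N(f) = -f/10 + f*(2 + f) (N(f) = (f*(2 + f))*1 + f*(-1/10) = f*(2 + f) - f/10 = -f/10 + f*(2 + f))
w = -343 (w = (-7)**3 = -343)
N(s(0, 0)) + w = (1/10)*0*(19 + 10*0) - 343 = (1/10)*0*(19 + 0) - 343 = (1/10)*0*19 - 343 = 0 - 343 = -343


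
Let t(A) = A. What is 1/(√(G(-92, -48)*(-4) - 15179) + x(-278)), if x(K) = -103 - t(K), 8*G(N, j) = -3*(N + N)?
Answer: 35/9216 - I*√15455/46080 ≈ 0.0037977 - 0.0026979*I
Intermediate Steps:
G(N, j) = -3*N/4 (G(N, j) = (-3*(N + N))/8 = (-6*N)/8 = -3*N/4)
x(K) = -103 - K
1/(√(G(-92, -48)*(-4) - 15179) + x(-278)) = 1/(√(-¾*(-92)*(-4) - 15179) + (-103 - 1*(-278))) = 1/(√(69*(-4) - 15179) + (-103 + 278)) = 1/(√(-276 - 15179) + 175) = 1/(√(-15455) + 175) = 1/(I*√15455 + 175) = 1/(175 + I*√15455)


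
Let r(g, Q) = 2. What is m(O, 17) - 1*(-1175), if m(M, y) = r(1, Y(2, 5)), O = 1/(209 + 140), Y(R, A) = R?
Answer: 1177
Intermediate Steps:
O = 1/349 ≈ 0.0028653
m(M, y) = 2
m(O, 17) - 1*(-1175) = 2 - 1*(-1175) = 2 + 1175 = 1177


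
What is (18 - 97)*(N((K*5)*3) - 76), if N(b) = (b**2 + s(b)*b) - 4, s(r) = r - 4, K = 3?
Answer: -299410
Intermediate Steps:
s(r) = -4 + r
N(b) = -4 + b**2 + b*(-4 + b) (N(b) = (b**2 + (-4 + b)*b) - 4 = (b**2 + b*(-4 + b)) - 4 = -4 + b**2 + b*(-4 + b))
(18 - 97)*(N((K*5)*3) - 76) = (18 - 97)*((-4 + ((3*5)*3)**2 + ((3*5)*3)*(-4 + (3*5)*3)) - 76) = -79*((-4 + (15*3)**2 + (15*3)*(-4 + 15*3)) - 76) = -79*((-4 + 45**2 + 45*(-4 + 45)) - 76) = -79*((-4 + 2025 + 45*41) - 76) = -79*((-4 + 2025 + 1845) - 76) = -79*(3866 - 76) = -79*3790 = -299410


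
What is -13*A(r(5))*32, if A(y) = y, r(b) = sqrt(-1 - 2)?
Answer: -416*I*sqrt(3) ≈ -720.53*I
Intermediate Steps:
r(b) = I*sqrt(3) (r(b) = sqrt(-3) = I*sqrt(3))
-13*A(r(5))*32 = -13*I*sqrt(3)*32 = -416*I*sqrt(3)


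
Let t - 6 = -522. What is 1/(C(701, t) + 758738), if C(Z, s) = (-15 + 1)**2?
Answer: 1/758934 ≈ 1.3176e-6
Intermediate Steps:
t = -516 (t = 6 - 522 = -516)
C(Z, s) = 196 (C(Z, s) = (-14)**2 = 196)
1/(C(701, t) + 758738) = 1/(196 + 758738) = 1/758934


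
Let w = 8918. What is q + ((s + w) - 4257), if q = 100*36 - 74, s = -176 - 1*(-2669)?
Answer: 10680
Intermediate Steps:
s = 2493 (s = -176 + 2669 = 2493)
q = 3526 (q = 3600 - 74 = 3526)
q + ((s + w) - 4257) = 3526 + ((2493 + 8918) - 4257) = 3526 + (11411 - 4257) = 3526 + 7154 = 10680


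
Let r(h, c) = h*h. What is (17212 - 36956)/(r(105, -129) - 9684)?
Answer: -19744/1341 ≈ -14.723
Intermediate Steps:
r(h, c) = h²
(17212 - 36956)/(r(105, -129) - 9684) = (17212 - 36956)/(105² - 9684) = -19744/(11025 - 9684) = -19744/1341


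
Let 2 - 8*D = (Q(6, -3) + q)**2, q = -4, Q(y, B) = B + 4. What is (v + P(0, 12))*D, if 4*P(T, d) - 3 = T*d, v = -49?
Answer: 1351/32 ≈ 42.219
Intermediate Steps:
Q(y, B) = 4 + B
P(T, d) = 3/4 + T*d/4 (P(T, d) = 3/4 + (T*d)/4 = 3/4 + T*d/4)
D = -7/8 (D = 1/4 - ((4 - 3) - 4)**2/8 = 1/4 - (1 - 4)**2/8 = 1/4 - 1/8*(-3)**2 = 1/4 - 1/8*9 = 1/4 - 9/8 = -7/8 ≈ -0.87500)
(v + P(0, 12))*D = (-49 + (3/4 + (1/4)*0*12))*(-7/8) = (-49 + (3/4 + 0))*(-7/8) = (-49 + 3/4)*(-7/8) = -193/4*(-7/8) = 1351/32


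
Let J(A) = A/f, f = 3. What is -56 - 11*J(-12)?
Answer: -12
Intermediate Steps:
J(A) = A/3
-56 - 11*J(-12) = -56 - 11*(-12)/3 = -56 - 11*(-4) = -56 + 44 = -12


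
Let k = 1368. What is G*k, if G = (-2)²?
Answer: 5472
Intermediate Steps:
G = 4
G*k = 4*1368 = 5472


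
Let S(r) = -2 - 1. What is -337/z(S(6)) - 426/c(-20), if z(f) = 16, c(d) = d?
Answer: 19/80 ≈ 0.23750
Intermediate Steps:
S(r) = -3
-337/z(S(6)) - 426/c(-20) = -337/16 - 426/(-20) = -337*1/16 - 426*(-1/20) = -337/16 + 213/10 = 19/80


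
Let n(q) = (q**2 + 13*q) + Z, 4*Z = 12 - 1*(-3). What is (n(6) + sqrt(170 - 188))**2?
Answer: 221553/16 + 1413*I*sqrt(2)/2 ≈ 13847.0 + 999.14*I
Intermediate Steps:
Z = 15/4 (Z = (12 - 1*(-3))/4 = (12 + 3)/4 = (1/4)*15 = 15/4 ≈ 3.7500)
n(q) = 15/4 + q**2 + 13*q (n(q) = (q**2 + 13*q) + 15/4 = 15/4 + q**2 + 13*q)
(n(6) + sqrt(170 - 188))**2 = ((15/4 + 6**2 + 13*6) + sqrt(170 - 188))**2 = ((15/4 + 36 + 78) + sqrt(-18))**2 = (471/4 + 3*I*sqrt(2))**2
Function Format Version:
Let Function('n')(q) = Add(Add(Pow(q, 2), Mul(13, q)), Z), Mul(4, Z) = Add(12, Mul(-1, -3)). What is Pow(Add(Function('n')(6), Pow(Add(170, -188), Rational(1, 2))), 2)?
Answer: Add(Rational(221553, 16), Mul(Rational(1413, 2), I, Pow(2, Rational(1, 2)))) ≈ Add(13847., Mul(999.14, I))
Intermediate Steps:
Z = Rational(15, 4) (Z = Mul(Rational(1, 4), Add(12, Mul(-1, -3))) = Mul(Rational(1, 4), Add(12, 3)) = Mul(Rational(1, 4), 15) = Rational(15, 4) ≈ 3.7500)
Function('n')(q) = Add(Rational(15, 4), Pow(q, 2), Mul(13, q)) (Function('n')(q) = Add(Add(Pow(q, 2), Mul(13, q)), Rational(15, 4)) = Add(Rational(15, 4), Pow(q, 2), Mul(13, q)))
Pow(Add(Function('n')(6), Pow(Add(170, -188), Rational(1, 2))), 2) = Pow(Add(Add(Rational(15, 4), Pow(6, 2), Mul(13, 6)), Pow(Add(170, -188), Rational(1, 2))), 2) = Pow(Add(Add(Rational(15, 4), 36, 78), Pow(-18, Rational(1, 2))), 2) = Pow(Add(Rational(471, 4), Mul(3, I, Pow(2, Rational(1, 2)))), 2)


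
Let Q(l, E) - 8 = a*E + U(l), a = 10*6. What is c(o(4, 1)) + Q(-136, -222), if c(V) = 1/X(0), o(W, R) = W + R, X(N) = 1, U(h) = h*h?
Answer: 5185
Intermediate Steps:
U(h) = h²
a = 60
o(W, R) = R + W
Q(l, E) = 8 + l² + 60*E (Q(l, E) = 8 + (60*E + l²) = 8 + (l² + 60*E) = 8 + l² + 60*E)
c(V) = 1 (c(V) = 1/1 = 1)
c(o(4, 1)) + Q(-136, -222) = 1 + (8 + (-136)² + 60*(-222)) = 1 + (8 + 18496 - 13320) = 1 + 5184 = 5185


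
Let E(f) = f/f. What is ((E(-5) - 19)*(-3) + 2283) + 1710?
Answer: 4047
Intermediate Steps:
E(f) = 1
((E(-5) - 19)*(-3) + 2283) + 1710 = ((1 - 19)*(-3) + 2283) + 1710 = (-18*(-3) + 2283) + 1710 = (54 + 2283) + 1710 = 2337 + 1710 = 4047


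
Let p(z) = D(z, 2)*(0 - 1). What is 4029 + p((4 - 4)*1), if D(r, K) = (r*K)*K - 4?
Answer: 4033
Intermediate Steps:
D(r, K) = -4 + r*K**2 (D(r, K) = (K*r)*K - 4 = r*K**2 - 4 = -4 + r*K**2)
p(z) = 4 - 4*z (p(z) = (-4 + z*2**2)*(0 - 1) = (-4 + z*4)*(-1) = (-4 + 4*z)*(-1) = 4 - 4*z)
4029 + p((4 - 4)*1) = 4029 + (4 - 4*(4 - 4)) = 4029 + (4 - 0) = 4029 + (4 - 4*0) = 4029 + (4 + 0) = 4029 + 4 = 4033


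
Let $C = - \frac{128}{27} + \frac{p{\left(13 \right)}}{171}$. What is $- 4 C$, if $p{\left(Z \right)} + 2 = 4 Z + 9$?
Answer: $\frac{9020}{513} \approx 17.583$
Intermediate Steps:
$p{\left(Z \right)} = 7 + 4 Z$ ($p{\left(Z \right)} = -2 + \left(4 Z + 9\right) = -2 + \left(9 + 4 Z\right) = 7 + 4 Z$)
$C = - \frac{2255}{513}$ ($C = - \frac{128}{27} + \frac{7 + 4 \cdot 13}{171} = \left(-128\right) \frac{1}{27} + \left(7 + 52\right) \frac{1}{171} = - \frac{128}{27} + 59 \cdot \frac{1}{171} = - \frac{128}{27} + \frac{59}{171} = - \frac{2255}{513} \approx -4.3957$)
$- 4 C = \left(-4\right) \left(- \frac{2255}{513}\right) = \frac{9020}{513}$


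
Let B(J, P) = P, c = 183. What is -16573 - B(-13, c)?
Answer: -16756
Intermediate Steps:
-16573 - B(-13, c) = -16573 - 1*183 = -16573 - 183 = -16756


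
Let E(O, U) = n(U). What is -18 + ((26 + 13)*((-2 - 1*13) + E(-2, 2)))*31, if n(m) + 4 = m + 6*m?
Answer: -6063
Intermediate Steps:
n(m) = -4 + 7*m (n(m) = -4 + (m + 6*m) = -4 + 7*m)
E(O, U) = -4 + 7*U
-18 + ((26 + 13)*((-2 - 1*13) + E(-2, 2)))*31 = -18 + ((26 + 13)*((-2 - 1*13) + (-4 + 7*2)))*31 = -18 + (39*((-2 - 13) + (-4 + 14)))*31 = -18 + (39*(-15 + 10))*31 = -18 + (39*(-5))*31 = -18 - 195*31 = -18 - 6045 = -6063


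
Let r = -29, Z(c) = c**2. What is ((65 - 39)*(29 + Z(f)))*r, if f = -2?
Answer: -24882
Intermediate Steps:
((65 - 39)*(29 + Z(f)))*r = ((65 - 39)*(29 + (-2)**2))*(-29) = (26*(29 + 4))*(-29) = (26*33)*(-29) = 858*(-29) = -24882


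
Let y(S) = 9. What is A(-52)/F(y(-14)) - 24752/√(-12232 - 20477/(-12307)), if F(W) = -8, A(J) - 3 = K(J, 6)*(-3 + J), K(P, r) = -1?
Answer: -29/4 + 24752*I*√1852434219329/150518747 ≈ -7.25 + 223.82*I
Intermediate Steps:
A(J) = 6 - J (A(J) = 3 - (-3 + J) = 3 + (3 - J) = 6 - J)
A(-52)/F(y(-14)) - 24752/√(-12232 - 20477/(-12307)) = (6 - 1*(-52))/(-8) - 24752/√(-12232 - 20477/(-12307)) = (6 + 52)*(-⅛) - 24752/√(-12232 - 20477*(-1/12307)) = 58*(-⅛) - 24752/√(-12232 + 20477/12307) = -29/4 - 24752*(-I*√1852434219329/150518747) = -29/4 - (-24752)*I*√1852434219329/150518747 = -29/4 + 24752*I*√1852434219329/150518747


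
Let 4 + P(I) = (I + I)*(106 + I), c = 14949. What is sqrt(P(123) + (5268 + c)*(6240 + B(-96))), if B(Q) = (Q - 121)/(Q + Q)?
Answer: sqrt(8078928603)/8 ≈ 11235.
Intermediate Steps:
B(Q) = (-121 + Q)/(2*Q) (B(Q) = (-121 + Q)/((2*Q)) = (-121 + Q)*(1/(2*Q)) = (-121 + Q)/(2*Q))
P(I) = -4 + 2*I*(106 + I) (P(I) = -4 + (I + I)*(106 + I) = -4 + (2*I)*(106 + I) = -4 + 2*I*(106 + I))
sqrt(P(123) + (5268 + c)*(6240 + B(-96))) = sqrt((-4 + 2*123**2 + 212*123) + (5268 + 14949)*(6240 + (1/2)*(-121 - 96)/(-96))) = sqrt((-4 + 2*15129 + 26076) + 20217*(6240 + (1/2)*(-1/96)*(-217))) = sqrt((-4 + 30258 + 26076) + 20217*(6240 + 217/192)) = sqrt(56330 + 20217*(1198297/192)) = sqrt(56330 + 8075323483/64) = sqrt(8078928603/64) = sqrt(8078928603)/8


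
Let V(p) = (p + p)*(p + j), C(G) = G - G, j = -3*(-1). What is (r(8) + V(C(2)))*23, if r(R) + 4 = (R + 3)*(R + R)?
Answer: 3956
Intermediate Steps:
j = 3
C(G) = 0
r(R) = -4 + 2*R*(3 + R) (r(R) = -4 + (R + 3)*(R + R) = -4 + (3 + R)*(2*R) = -4 + 2*R*(3 + R))
V(p) = 2*p*(3 + p) (V(p) = (p + p)*(p + 3) = (2*p)*(3 + p) = 2*p*(3 + p))
(r(8) + V(C(2)))*23 = ((-4 + 2*8² + 6*8) + 2*0*(3 + 0))*23 = ((-4 + 2*64 + 48) + 2*0*3)*23 = ((-4 + 128 + 48) + 0)*23 = (172 + 0)*23 = 172*23 = 3956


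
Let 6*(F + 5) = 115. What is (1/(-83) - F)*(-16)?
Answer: 56488/249 ≈ 226.86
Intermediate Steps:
F = 85/6 (F = -5 + (⅙)*115 = -5 + 115/6 = 85/6 ≈ 14.167)
(1/(-83) - F)*(-16) = (1/(-83) - 1*85/6)*(-16) = (-1/83 - 85/6)*(-16) = -7061/498*(-16) = 56488/249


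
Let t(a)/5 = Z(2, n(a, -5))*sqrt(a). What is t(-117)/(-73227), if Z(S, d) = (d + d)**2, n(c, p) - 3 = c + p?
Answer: -40460*I*sqrt(13)/3487 ≈ -41.836*I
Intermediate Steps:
n(c, p) = 3 + c + p (n(c, p) = 3 + (c + p) = 3 + c + p)
Z(S, d) = 4*d**2 (Z(S, d) = (2*d)**2 = 4*d**2)
t(a) = 20*sqrt(a)*(-2 + a)**2 (t(a) = 5*((4*(3 + a - 5)**2)*sqrt(a)) = 5*((4*(-2 + a)**2)*sqrt(a)) = 5*(4*sqrt(a)*(-2 + a)**2) = 20*sqrt(a)*(-2 + a)**2)
t(-117)/(-73227) = (20*sqrt(-117)*(-2 - 117)**2)/(-73227) = (20*(3*I*sqrt(13))*(-119)**2)*(-1/73227) = (20*(3*I*sqrt(13))*14161)*(-1/73227) = (849660*I*sqrt(13))*(-1/73227) = -40460*I*sqrt(13)/3487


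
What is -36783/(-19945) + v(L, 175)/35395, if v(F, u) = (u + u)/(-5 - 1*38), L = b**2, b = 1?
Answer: 11195238701/6071198165 ≈ 1.8440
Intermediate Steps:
L = 1 (L = 1**2 = 1)
v(F, u) = -2*u/43 (v(F, u) = (2*u)/(-5 - 38) = (2*u)/(-43) = (2*u)*(-1/43) = -2*u/43)
-36783/(-19945) + v(L, 175)/35395 = -36783/(-19945) - 2/43*175/35395 = -36783*(-1/19945) - 350/43*1/35395 = 36783/19945 - 70/304397 = 11195238701/6071198165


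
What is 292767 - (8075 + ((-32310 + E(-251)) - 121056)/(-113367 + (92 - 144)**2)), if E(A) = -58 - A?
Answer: 31504717623/110663 ≈ 2.8469e+5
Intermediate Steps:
292767 - (8075 + ((-32310 + E(-251)) - 121056)/(-113367 + (92 - 144)**2)) = 292767 - (8075 + ((-32310 + (-58 - 1*(-251))) - 121056)/(-113367 + (92 - 144)**2)) = 292767 - (8075 + ((-32310 + (-58 + 251)) - 121056)/(-113367 + (-52)**2)) = 292767 - (8075 + ((-32310 + 193) - 121056)/(-113367 + 2704)) = 292767 - (8075 + (-32117 - 121056)/(-110663)) = 292767 - (8075 - 153173*(-1/110663)) = 292767 - (8075 + 153173/110663) = 292767 - 1*893756898/110663 = 292767 - 893756898/110663 = 31504717623/110663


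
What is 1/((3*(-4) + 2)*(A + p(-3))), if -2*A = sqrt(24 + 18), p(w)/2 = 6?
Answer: -4/445 - sqrt(42)/2670 ≈ -0.011416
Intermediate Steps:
p(w) = 12 (p(w) = 2*6 = 12)
A = -sqrt(42)/2 (A = -sqrt(24 + 18)/2 = -sqrt(42)/2 ≈ -3.2404)
1/((3*(-4) + 2)*(A + p(-3))) = 1/((3*(-4) + 2)*(-sqrt(42)/2 + 12)) = 1/((-12 + 2)*(12 - sqrt(42)/2)) = 1/(-10*(12 - sqrt(42)/2)) = 1/(-120 + 5*sqrt(42))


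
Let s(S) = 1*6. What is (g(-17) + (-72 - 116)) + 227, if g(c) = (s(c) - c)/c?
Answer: 640/17 ≈ 37.647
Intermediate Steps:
s(S) = 6
g(c) = (6 - c)/c
(g(-17) + (-72 - 116)) + 227 = ((6 - 1*(-17))/(-17) + (-72 - 116)) + 227 = (-(6 + 17)/17 - 188) + 227 = (-1/17*23 - 188) + 227 = (-23/17 - 188) + 227 = -3219/17 + 227 = 640/17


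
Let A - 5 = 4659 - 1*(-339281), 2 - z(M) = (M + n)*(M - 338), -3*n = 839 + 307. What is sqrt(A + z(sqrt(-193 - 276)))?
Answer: 2*sqrt(53825 + 180*I*sqrt(469)) ≈ 464.31 + 16.791*I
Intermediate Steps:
n = -382 (n = -(839 + 307)/3 = -1/3*1146 = -382)
z(M) = 2 - (-382 + M)*(-338 + M) (z(M) = 2 - (M - 382)*(M - 338) = 2 - (-382 + M)*(-338 + M))
A = 343945 (A = 5 + (4659 - 1*(-339281)) = 5 + (4659 + 339281) = 5 + 343940 = 343945)
sqrt(A + z(sqrt(-193 - 276))) = sqrt(343945 + (-129114 - (sqrt(-193 - 276))**2 + 720*sqrt(-193 - 276))) = sqrt(343945 + (-129114 - (sqrt(-469))**2 + 720*sqrt(-469))) = sqrt(343945 + (-129114 - (I*sqrt(469))**2 + 720*(I*sqrt(469)))) = sqrt(343945 + (-129114 - 1*(-469) + 720*I*sqrt(469))) = sqrt(343945 + (-129114 + 469 + 720*I*sqrt(469))) = sqrt(343945 + (-128645 + 720*I*sqrt(469))) = sqrt(215300 + 720*I*sqrt(469))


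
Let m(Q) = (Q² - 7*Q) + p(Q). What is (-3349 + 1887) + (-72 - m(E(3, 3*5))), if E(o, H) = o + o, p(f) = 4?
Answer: -1532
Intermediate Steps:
E(o, H) = 2*o
m(Q) = 4 + Q² - 7*Q (m(Q) = (Q² - 7*Q) + 4 = 4 + Q² - 7*Q)
(-3349 + 1887) + (-72 - m(E(3, 3*5))) = (-3349 + 1887) + (-72 - (4 + (2*3)² - 14*3)) = -1462 + (-72 - (4 + 6² - 7*6)) = -1462 + (-72 - (4 + 36 - 42)) = -1462 + (-72 - 1*(-2)) = -1462 + (-72 + 2) = -1462 - 70 = -1532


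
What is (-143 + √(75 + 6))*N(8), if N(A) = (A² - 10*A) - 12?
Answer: 3752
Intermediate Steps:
N(A) = -12 + A² - 10*A
(-143 + √(75 + 6))*N(8) = (-143 + √(75 + 6))*(-12 + 8² - 10*8) = (-143 + √81)*(-12 + 64 - 80) = (-143 + 9)*(-28) = -134*(-28) = 3752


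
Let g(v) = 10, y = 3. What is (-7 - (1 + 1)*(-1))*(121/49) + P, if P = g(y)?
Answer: -115/49 ≈ -2.3469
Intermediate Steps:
P = 10
(-7 - (1 + 1)*(-1))*(121/49) + P = (-7 - (1 + 1)*(-1))*(121/49) + 10 = (-7 - 2*(-1))*(121*(1/49)) + 10 = (-7 - 1*(-2))*(121/49) + 10 = (-7 + 2)*(121/49) + 10 = -5*121/49 + 10 = -605/49 + 10 = -115/49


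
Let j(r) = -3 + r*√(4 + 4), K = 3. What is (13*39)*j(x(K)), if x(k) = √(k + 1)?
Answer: -1521 + 2028*√2 ≈ 1347.0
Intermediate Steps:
x(k) = √(1 + k)
j(r) = -3 + 2*r*√2 (j(r) = -3 + r*√8 = -3 + r*(2*√2) = -3 + 2*r*√2)
(13*39)*j(x(K)) = (13*39)*(-3 + 2*√(1 + 3)*√2) = 507*(-3 + 2*√4*√2) = 507*(-3 + 2*2*√2) = 507*(-3 + 4*√2) = -1521 + 2028*√2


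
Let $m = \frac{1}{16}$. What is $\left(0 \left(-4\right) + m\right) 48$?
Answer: $3$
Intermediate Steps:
$m = \frac{1}{16} \approx 0.0625$
$\left(0 \left(-4\right) + m\right) 48 = \left(0 \left(-4\right) + \frac{1}{16}\right) 48 = \left(0 + \frac{1}{16}\right) 48 = \frac{1}{16} \cdot 48 = 3$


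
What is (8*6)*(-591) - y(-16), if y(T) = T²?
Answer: -28624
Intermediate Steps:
(8*6)*(-591) - y(-16) = (8*6)*(-591) - 1*(-16)² = 48*(-591) - 1*256 = -28368 - 256 = -28624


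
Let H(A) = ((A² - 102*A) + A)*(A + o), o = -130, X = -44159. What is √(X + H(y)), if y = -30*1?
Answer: I*√672959 ≈ 820.34*I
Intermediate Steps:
y = -30
H(A) = (-130 + A)*(A² - 101*A) (H(A) = ((A² - 102*A) + A)*(A - 130) = (A² - 101*A)*(-130 + A) = (-130 + A)*(A² - 101*A))
√(X + H(y)) = √(-44159 - 30*(13130 + (-30)² - 231*(-30))) = √(-44159 - 30*(13130 + 900 + 6930)) = √(-44159 - 30*20960) = √(-44159 - 628800) = √(-672959) = I*√672959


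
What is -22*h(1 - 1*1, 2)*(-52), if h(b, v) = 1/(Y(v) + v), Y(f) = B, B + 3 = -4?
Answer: -1144/5 ≈ -228.80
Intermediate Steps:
B = -7 (B = -3 - 4 = -7)
Y(f) = -7
h(b, v) = 1/(-7 + v)
-22*h(1 - 1*1, 2)*(-52) = -22/(-7 + 2)*(-52) = -22/(-5)*(-52) = -22*(-⅕)*(-52) = (22/5)*(-52) = -1144/5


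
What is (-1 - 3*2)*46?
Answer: -322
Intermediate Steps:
(-1 - 3*2)*46 = (-1 - 6)*46 = -7*46 = -322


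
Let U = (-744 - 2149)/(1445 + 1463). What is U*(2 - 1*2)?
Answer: 0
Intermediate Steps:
U = -2893/2908 ≈ -0.99484
U*(2 - 1*2) = -2893*(2 - 1*2)/2908 = -2893*(2 - 2)/2908 = -2893/2908*0 = 0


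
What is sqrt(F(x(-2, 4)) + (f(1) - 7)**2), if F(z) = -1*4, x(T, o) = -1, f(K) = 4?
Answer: sqrt(5) ≈ 2.2361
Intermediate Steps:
F(z) = -4
sqrt(F(x(-2, 4)) + (f(1) - 7)**2) = sqrt(-4 + (4 - 7)**2) = sqrt(-4 + (-3)**2) = sqrt(-4 + 9) = sqrt(5)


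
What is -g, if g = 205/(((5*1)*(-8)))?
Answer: 41/8 ≈ 5.1250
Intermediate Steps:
g = -41/8 (g = 205/((5*(-8))) = 205/(-40) = 205*(-1/40) = -41/8 ≈ -5.1250)
-g = -1*(-41/8) = 41/8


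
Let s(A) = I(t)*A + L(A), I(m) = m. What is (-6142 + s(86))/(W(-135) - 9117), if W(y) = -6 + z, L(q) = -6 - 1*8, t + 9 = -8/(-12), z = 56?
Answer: 20618/27201 ≈ 0.75799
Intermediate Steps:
t = -25/3 (t = -9 - 8/(-12) = -9 - 8*(-1/12) = -9 + 2/3 = -25/3 ≈ -8.3333)
L(q) = -14 (L(q) = -6 - 8 = -14)
W(y) = 50 (W(y) = -6 + 56 = 50)
s(A) = -14 - 25*A/3 (s(A) = -25*A/3 - 14 = -14 - 25*A/3)
(-6142 + s(86))/(W(-135) - 9117) = (-6142 + (-14 - 25/3*86))/(50 - 9117) = (-6142 + (-14 - 2150/3))/(-9067) = (-6142 - 2192/3)*(-1/9067) = -20618/3*(-1/9067) = 20618/27201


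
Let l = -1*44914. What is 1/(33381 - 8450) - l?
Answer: 1119750935/24931 ≈ 44914.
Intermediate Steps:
l = -44914
1/(33381 - 8450) - l = 1/(33381 - 8450) - 1*(-44914) = 1/24931 + 44914 = 1119750935/24931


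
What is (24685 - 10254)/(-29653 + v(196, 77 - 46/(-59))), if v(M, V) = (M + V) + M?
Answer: -851429/1721810 ≈ -0.49450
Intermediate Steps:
v(M, V) = V + 2*M
(24685 - 10254)/(-29653 + v(196, 77 - 46/(-59))) = (24685 - 10254)/(-29653 + ((77 - 46/(-59)) + 2*196)) = 14431/(-29653 + ((77 - 46*(-1)/59) + 392)) = 14431/(-29653 + ((77 - 1*(-46/59)) + 392)) = 14431/(-29653 + ((77 + 46/59) + 392)) = 14431/(-29653 + (4589/59 + 392)) = 14431/(-29653 + 27717/59) = 14431/(-1721810/59) = 14431*(-59/1721810) = -851429/1721810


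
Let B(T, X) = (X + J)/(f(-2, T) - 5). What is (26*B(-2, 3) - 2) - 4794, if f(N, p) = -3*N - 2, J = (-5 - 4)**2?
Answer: -6980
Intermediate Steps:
J = 81 (J = (-9)**2 = 81)
f(N, p) = -2 - 3*N
B(T, X) = -81 - X (B(T, X) = (X + 81)/((-2 - 3*(-2)) - 5) = (81 + X)/((-2 + 6) - 5) = (81 + X)/(4 - 5) = (81 + X)/(-1) = (81 + X)*(-1) = -81 - X)
(26*B(-2, 3) - 2) - 4794 = (26*(-81 - 1*3) - 2) - 4794 = (26*(-81 - 3) - 2) - 4794 = (26*(-84) - 2) - 4794 = (-2184 - 2) - 4794 = -2186 - 4794 = -6980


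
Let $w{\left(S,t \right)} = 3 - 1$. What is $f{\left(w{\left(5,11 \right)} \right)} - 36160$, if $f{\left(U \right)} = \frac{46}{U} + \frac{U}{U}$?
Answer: $-36136$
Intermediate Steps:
$w{\left(S,t \right)} = 2$
$f{\left(U \right)} = 1 + \frac{46}{U}$ ($f{\left(U \right)} = \frac{46}{U} + 1 = 1 + \frac{46}{U}$)
$f{\left(w{\left(5,11 \right)} \right)} - 36160 = \frac{46 + 2}{2} - 36160 = \frac{1}{2} \cdot 48 - 36160 = 24 - 36160 = -36136$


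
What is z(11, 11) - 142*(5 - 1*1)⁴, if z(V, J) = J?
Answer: -36341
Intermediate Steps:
z(11, 11) - 142*(5 - 1*1)⁴ = 11 - 142*(5 - 1*1)⁴ = 11 - 142*(5 - 1)⁴ = 11 - 142*4⁴ = 11 - 142*256 = 11 - 36352 = -36341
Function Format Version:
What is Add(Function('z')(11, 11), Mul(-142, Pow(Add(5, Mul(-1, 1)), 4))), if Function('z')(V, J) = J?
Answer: -36341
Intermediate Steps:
Add(Function('z')(11, 11), Mul(-142, Pow(Add(5, Mul(-1, 1)), 4))) = Add(11, Mul(-142, Pow(Add(5, Mul(-1, 1)), 4))) = Add(11, Mul(-142, Pow(Add(5, -1), 4))) = Add(11, Mul(-142, Pow(4, 4))) = Add(11, Mul(-142, 256)) = Add(11, -36352) = -36341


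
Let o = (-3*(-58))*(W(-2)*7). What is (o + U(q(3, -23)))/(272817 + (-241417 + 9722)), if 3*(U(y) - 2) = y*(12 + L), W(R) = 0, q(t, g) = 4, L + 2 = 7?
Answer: 37/61683 ≈ 0.00059984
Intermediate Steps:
L = 5 (L = -2 + 7 = 5)
U(y) = 2 + 17*y/3 (U(y) = 2 + (y*(12 + 5))/3 = 2 + (y*17)/3 = 2 + (17*y)/3 = 2 + 17*y/3)
o = 0 (o = (-3*(-58))*(0*7) = 174*0 = 0)
(o + U(q(3, -23)))/(272817 + (-241417 + 9722)) = (0 + (2 + (17/3)*4))/(272817 + (-241417 + 9722)) = (0 + (2 + 68/3))/(272817 - 231695) = (0 + 74/3)/41122 = (74/3)*(1/41122) = 37/61683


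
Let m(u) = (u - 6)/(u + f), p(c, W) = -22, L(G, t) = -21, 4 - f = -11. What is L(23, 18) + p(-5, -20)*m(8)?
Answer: -527/23 ≈ -22.913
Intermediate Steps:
f = 15 (f = 4 - 1*(-11) = 4 + 11 = 15)
m(u) = (-6 + u)/(15 + u) (m(u) = (u - 6)/(u + 15) = (-6 + u)/(15 + u))
L(23, 18) + p(-5, -20)*m(8) = -21 - 22*(-6 + 8)/(15 + 8) = -21 - 22*2/23 = -21 - 44/23 = -527/23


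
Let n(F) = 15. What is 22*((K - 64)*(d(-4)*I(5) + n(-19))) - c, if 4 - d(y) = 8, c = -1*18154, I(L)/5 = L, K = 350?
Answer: -516666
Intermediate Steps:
I(L) = 5*L
c = -18154
d(y) = -4 (d(y) = 4 - 1*8 = 4 - 8 = -4)
22*((K - 64)*(d(-4)*I(5) + n(-19))) - c = 22*((350 - 64)*(-20*5 + 15)) - 1*(-18154) = 22*(286*(-4*25 + 15)) + 18154 = 22*(286*(-100 + 15)) + 18154 = 22*(286*(-85)) + 18154 = 22*(-24310) + 18154 = -534820 + 18154 = -516666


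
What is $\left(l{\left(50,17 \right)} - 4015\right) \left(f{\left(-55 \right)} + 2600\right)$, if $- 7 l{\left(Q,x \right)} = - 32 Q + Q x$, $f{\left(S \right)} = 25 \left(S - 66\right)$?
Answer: $\frac{11625875}{7} \approx 1.6608 \cdot 10^{6}$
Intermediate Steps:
$f{\left(S \right)} = -1650 + 25 S$ ($f{\left(S \right)} = 25 \left(-66 + S\right) = -1650 + 25 S$)
$l{\left(Q,x \right)} = \frac{32 Q}{7} - \frac{Q x}{7}$ ($l{\left(Q,x \right)} = - \frac{- 32 Q + Q x}{7} = \frac{32 Q}{7} - \frac{Q x}{7}$)
$\left(l{\left(50,17 \right)} - 4015\right) \left(f{\left(-55 \right)} + 2600\right) = \left(\frac{1}{7} \cdot 50 \left(32 - 17\right) - 4015\right) \left(\left(-1650 + 25 \left(-55\right)\right) + 2600\right) = \left(\frac{1}{7} \cdot 50 \left(32 - 17\right) - 4015\right) \left(\left(-1650 - 1375\right) + 2600\right) = \left(\frac{1}{7} \cdot 50 \cdot 15 - 4015\right) \left(-3025 + 2600\right) = \left(\frac{750}{7} - 4015\right) \left(-425\right) = \left(- \frac{27355}{7}\right) \left(-425\right) = \frac{11625875}{7}$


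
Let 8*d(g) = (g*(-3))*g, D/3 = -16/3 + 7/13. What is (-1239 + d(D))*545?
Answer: -970119075/1352 ≈ -7.1754e+5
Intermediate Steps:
D = -187/13 (D = 3*(-16/3 + 7/13) = 3*(-187/39) = -187/13 ≈ -14.385)
d(g) = -3*g²/8 (d(g) = ((g*(-3))*g)/8 = ((-3*g)*g)/8 = (-3*g²)/8 = -3*g²/8)
(-1239 + d(D))*545 = (-1239 - 3*(-187/13)²/8)*545 = (-1239 - 3/8*34969/169)*545 = (-1239 - 104907/1352)*545 = -1780035/1352*545 = -970119075/1352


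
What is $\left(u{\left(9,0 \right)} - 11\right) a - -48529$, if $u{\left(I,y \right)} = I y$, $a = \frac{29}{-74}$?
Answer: $\frac{3591465}{74} \approx 48533.0$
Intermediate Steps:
$a = - \frac{29}{74}$ ($a = 29 \left(- \frac{1}{74}\right) = - \frac{29}{74} \approx -0.39189$)
$\left(u{\left(9,0 \right)} - 11\right) a - -48529 = \left(9 \cdot 0 - 11\right) \left(- \frac{29}{74}\right) - -48529 = \left(0 - 11\right) \left(- \frac{29}{74}\right) + 48529 = \left(-11\right) \left(- \frac{29}{74}\right) + 48529 = \frac{319}{74} + 48529 = \frac{3591465}{74}$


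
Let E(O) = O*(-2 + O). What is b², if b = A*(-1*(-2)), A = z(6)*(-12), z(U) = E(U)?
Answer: 331776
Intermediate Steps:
z(U) = U*(-2 + U)
A = -288 (A = (6*(-2 + 6))*(-12) = (6*4)*(-12) = 24*(-12) = -288)
b = -576 (b = -(-288)*(-2) = -288*2 = -576)
b² = (-576)² = 331776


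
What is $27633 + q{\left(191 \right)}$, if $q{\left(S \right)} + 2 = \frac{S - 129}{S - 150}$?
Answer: $\frac{1132933}{41} \approx 27633.0$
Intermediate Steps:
$q{\left(S \right)} = -2 + \frac{-129 + S}{-150 + S}$ ($q{\left(S \right)} = -2 + \frac{S - 129}{S - 150} = -2 + \frac{-129 + S}{-150 + S}$)
$27633 + q{\left(191 \right)} = 27633 + \frac{171 - 191}{-150 + 191} = 27633 + \frac{171 - 191}{41} = 27633 + \frac{1}{41} \left(-20\right) = 27633 - \frac{20}{41} = \frac{1132933}{41}$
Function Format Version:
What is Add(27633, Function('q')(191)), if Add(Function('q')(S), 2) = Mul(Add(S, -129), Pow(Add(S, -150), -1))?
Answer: Rational(1132933, 41) ≈ 27633.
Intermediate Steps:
Function('q')(S) = Add(-2, Mul(Pow(Add(-150, S), -1), Add(-129, S))) (Function('q')(S) = Add(-2, Mul(Add(S, -129), Pow(Add(S, -150), -1))) = Add(-2, Mul(Add(-129, S), Pow(Add(-150, S), -1))) = Add(-2, Mul(Pow(Add(-150, S), -1), Add(-129, S))))
Add(27633, Function('q')(191)) = Add(27633, Mul(Pow(Add(-150, 191), -1), Add(171, Mul(-1, 191)))) = Add(27633, Mul(Pow(41, -1), Add(171, -191))) = Add(27633, Mul(Rational(1, 41), -20)) = Add(27633, Rational(-20, 41)) = Rational(1132933, 41)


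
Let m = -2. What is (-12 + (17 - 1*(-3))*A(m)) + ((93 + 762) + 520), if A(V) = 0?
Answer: 1363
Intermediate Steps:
(-12 + (17 - 1*(-3))*A(m)) + ((93 + 762) + 520) = (-12 + (17 - 1*(-3))*0) + ((93 + 762) + 520) = (-12 + (17 + 3)*0) + (855 + 520) = (-12 + 20*0) + 1375 = (-12 + 0) + 1375 = -12 + 1375 = 1363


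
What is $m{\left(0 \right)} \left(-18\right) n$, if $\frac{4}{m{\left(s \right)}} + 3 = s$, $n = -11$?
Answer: $-264$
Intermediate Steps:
$m{\left(s \right)} = \frac{4}{-3 + s}$
$m{\left(0 \right)} \left(-18\right) n = \frac{4}{-3 + 0} \left(-18\right) \left(-11\right) = \frac{4}{-3} \left(-18\right) \left(-11\right) = 4 \left(- \frac{1}{3}\right) \left(-18\right) \left(-11\right) = \left(- \frac{4}{3}\right) \left(-18\right) \left(-11\right) = 24 \left(-11\right) = -264$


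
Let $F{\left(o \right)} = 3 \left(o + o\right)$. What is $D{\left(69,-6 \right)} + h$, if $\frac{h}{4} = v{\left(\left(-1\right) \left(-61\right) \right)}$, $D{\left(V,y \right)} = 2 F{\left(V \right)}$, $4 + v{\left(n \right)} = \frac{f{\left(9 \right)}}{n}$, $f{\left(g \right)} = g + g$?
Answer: $\frac{49604}{61} \approx 813.18$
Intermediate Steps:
$F{\left(o \right)} = 6 o$ ($F{\left(o \right)} = 3 \cdot 2 o = 6 o$)
$f{\left(g \right)} = 2 g$
$v{\left(n \right)} = -4 + \frac{18}{n}$ ($v{\left(n \right)} = -4 + \frac{2 \cdot 9}{n} = -4 + \frac{18}{n}$)
$D{\left(V,y \right)} = 12 V$ ($D{\left(V,y \right)} = 2 \cdot 6 V = 12 V$)
$h = - \frac{904}{61}$ ($h = 4 \left(-4 + \frac{18}{\left(-1\right) \left(-61\right)}\right) = 4 \left(-4 + \frac{18}{61}\right) = 4 \left(- \frac{226}{61}\right) = - \frac{904}{61} \approx -14.82$)
$D{\left(69,-6 \right)} + h = 12 \cdot 69 - \frac{904}{61} = 828 - \frac{904}{61} = \frac{49604}{61}$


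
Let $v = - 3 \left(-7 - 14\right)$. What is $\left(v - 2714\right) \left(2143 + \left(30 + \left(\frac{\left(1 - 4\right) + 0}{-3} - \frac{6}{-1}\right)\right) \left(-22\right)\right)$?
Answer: $-3523179$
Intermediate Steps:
$v = 63$ ($v = \left(-3\right) \left(-21\right) = 63$)
$\left(v - 2714\right) \left(2143 + \left(30 + \left(\frac{\left(1 - 4\right) + 0}{-3} - \frac{6}{-1}\right)\right) \left(-22\right)\right) = \left(63 - 2714\right) \left(2143 + \left(30 + \left(\frac{\left(1 - 4\right) + 0}{-3} - \frac{6}{-1}\right)\right) \left(-22\right)\right) = - 2651 \left(2143 + \left(30 + \left(\left(-3 + 0\right) \left(- \frac{1}{3}\right) - -6\right)\right) \left(-22\right)\right) = - 2651 \left(2143 + \left(30 + \left(\left(-3\right) \left(- \frac{1}{3}\right) + 6\right)\right) \left(-22\right)\right) = - 2651 \left(2143 + \left(30 + \left(1 + 6\right)\right) \left(-22\right)\right) = - 2651 \left(2143 + \left(30 + 7\right) \left(-22\right)\right) = - 2651 \left(2143 + 37 \left(-22\right)\right) = - 2651 \left(2143 - 814\right) = \left(-2651\right) 1329 = -3523179$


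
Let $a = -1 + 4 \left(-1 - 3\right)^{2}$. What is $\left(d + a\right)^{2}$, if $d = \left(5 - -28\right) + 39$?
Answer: $18225$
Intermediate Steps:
$d = 72$ ($d = \left(5 + 28\right) + 39 = 33 + 39 = 72$)
$a = 63$ ($a = -1 + 4 \left(-4\right)^{2} = -1 + 4 \cdot 16 = -1 + 64 = 63$)
$\left(d + a\right)^{2} = \left(72 + 63\right)^{2} = 135^{2} = 18225$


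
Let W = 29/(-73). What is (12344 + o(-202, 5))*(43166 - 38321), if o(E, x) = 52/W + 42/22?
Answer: 18878973705/319 ≈ 5.9182e+7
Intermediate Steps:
W = -29/73 (W = 29*(-1/73) = -29/73 ≈ -0.39726)
o(E, x) = -41147/319 (o(E, x) = 52/(-29/73) + 42/22 = 52*(-73/29) + 42*(1/22) = -3796/29 + 21/11 = -41147/319)
(12344 + o(-202, 5))*(43166 - 38321) = (12344 - 41147/319)*(43166 - 38321) = (3896589/319)*4845 = 18878973705/319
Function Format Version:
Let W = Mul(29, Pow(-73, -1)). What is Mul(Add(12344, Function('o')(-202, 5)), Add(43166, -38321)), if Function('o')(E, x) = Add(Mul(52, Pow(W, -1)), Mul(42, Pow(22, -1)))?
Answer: Rational(18878973705, 319) ≈ 5.9182e+7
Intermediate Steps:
W = Rational(-29, 73) (W = Mul(29, Rational(-1, 73)) = Rational(-29, 73) ≈ -0.39726)
Function('o')(E, x) = Rational(-41147, 319) (Function('o')(E, x) = Add(Mul(52, Pow(Rational(-29, 73), -1)), Mul(42, Pow(22, -1))) = Add(Mul(52, Rational(-73, 29)), Mul(42, Rational(1, 22))) = Add(Rational(-3796, 29), Rational(21, 11)) = Rational(-41147, 319))
Mul(Add(12344, Function('o')(-202, 5)), Add(43166, -38321)) = Mul(Add(12344, Rational(-41147, 319)), Add(43166, -38321)) = Mul(Rational(3896589, 319), 4845) = Rational(18878973705, 319)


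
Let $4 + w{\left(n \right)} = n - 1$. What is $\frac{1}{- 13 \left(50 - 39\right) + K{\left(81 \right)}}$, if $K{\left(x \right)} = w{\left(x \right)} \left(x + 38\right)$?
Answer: $\frac{1}{8901} \approx 0.00011235$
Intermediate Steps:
$w{\left(n \right)} = -5 + n$ ($w{\left(n \right)} = -4 + \left(n - 1\right) = -4 + \left(-1 + n\right) = -5 + n$)
$K{\left(x \right)} = \left(-5 + x\right) \left(38 + x\right)$ ($K{\left(x \right)} = \left(-5 + x\right) \left(x + 38\right) = \left(-5 + x\right) \left(38 + x\right)$)
$\frac{1}{- 13 \left(50 - 39\right) + K{\left(81 \right)}} = \frac{1}{- 13 \left(50 - 39\right) + \left(-5 + 81\right) \left(38 + 81\right)} = \frac{1}{- 13 \left(50 - 39\right) + 76 \cdot 119} = \frac{1}{\left(-13\right) 11 + 9044} = \frac{1}{-143 + 9044} = \frac{1}{8901}$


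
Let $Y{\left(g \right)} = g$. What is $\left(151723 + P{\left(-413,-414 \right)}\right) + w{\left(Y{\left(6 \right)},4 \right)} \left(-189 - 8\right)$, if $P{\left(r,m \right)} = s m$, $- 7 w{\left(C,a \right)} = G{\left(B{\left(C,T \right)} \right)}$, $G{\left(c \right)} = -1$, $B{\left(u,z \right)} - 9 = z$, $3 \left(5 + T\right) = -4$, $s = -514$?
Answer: $\frac{2551436}{7} \approx 3.6449 \cdot 10^{5}$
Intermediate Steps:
$T = - \frac{19}{3}$ ($T = -5 + \frac{1}{3} \left(-4\right) = -5 - \frac{4}{3} = - \frac{19}{3} \approx -6.3333$)
$B{\left(u,z \right)} = 9 + z$
$w{\left(C,a \right)} = \frac{1}{7}$ ($w{\left(C,a \right)} = \left(- \frac{1}{7}\right) \left(-1\right) = \frac{1}{7}$)
$P{\left(r,m \right)} = - 514 m$
$\left(151723 + P{\left(-413,-414 \right)}\right) + w{\left(Y{\left(6 \right)},4 \right)} \left(-189 - 8\right) = \left(151723 - -212796\right) + \frac{-189 - 8}{7} = \left(151723 + 212796\right) + \frac{1}{7} \left(-197\right) = 364519 - \frac{197}{7} = \frac{2551436}{7}$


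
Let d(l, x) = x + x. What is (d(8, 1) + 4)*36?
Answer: 216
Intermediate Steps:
d(l, x) = 2*x
(d(8, 1) + 4)*36 = (2*1 + 4)*36 = (2 + 4)*36 = 6*36 = 216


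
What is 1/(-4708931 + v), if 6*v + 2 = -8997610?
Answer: -1/6208533 ≈ -1.6107e-7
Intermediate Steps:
v = -1499602 (v = -⅓ + (⅙)*(-8997610) = -⅓ - 4498805/3 = -1499602)
1/(-4708931 + v) = 1/(-4708931 - 1499602) = 1/(-6208533) = -1/6208533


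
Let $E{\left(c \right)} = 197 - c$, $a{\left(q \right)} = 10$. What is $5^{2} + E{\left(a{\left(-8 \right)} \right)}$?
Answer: $212$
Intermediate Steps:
$5^{2} + E{\left(a{\left(-8 \right)} \right)} = 5^{2} + \left(197 - 10\right) = 25 + \left(197 - 10\right) = 25 + 187 = 212$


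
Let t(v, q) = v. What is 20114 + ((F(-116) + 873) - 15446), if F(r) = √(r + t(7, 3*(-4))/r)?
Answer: 5541 + I*√390427/58 ≈ 5541.0 + 10.773*I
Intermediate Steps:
F(r) = √(r + 7/r)
20114 + ((F(-116) + 873) - 15446) = 20114 + ((√(-116 + 7/(-116)) + 873) - 15446) = 20114 + ((√(-116 + 7*(-1/116)) + 873) - 15446) = 20114 + ((√(-116 - 7/116) + 873) - 15446) = 20114 + ((√(-13463/116) + 873) - 15446) = 20114 + ((I*√390427/58 + 873) - 15446) = 20114 + ((873 + I*√390427/58) - 15446) = 20114 + (-14573 + I*√390427/58) = 5541 + I*√390427/58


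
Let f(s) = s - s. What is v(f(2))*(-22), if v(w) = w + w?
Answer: 0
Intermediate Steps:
f(s) = 0
v(w) = 2*w
v(f(2))*(-22) = (2*0)*(-22) = 0*(-22) = 0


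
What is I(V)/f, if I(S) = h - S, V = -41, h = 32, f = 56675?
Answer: 73/56675 ≈ 0.0012880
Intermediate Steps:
I(S) = 32 - S
I(V)/f = (32 - 1*(-41))/56675 = (32 + 41)*(1/56675) = 73*(1/56675) = 73/56675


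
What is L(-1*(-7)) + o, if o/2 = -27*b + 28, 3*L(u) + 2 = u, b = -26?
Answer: 4385/3 ≈ 1461.7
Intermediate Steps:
L(u) = -⅔ + u/3
o = 1460 (o = 2*(-27*(-26) + 28) = 2*(702 + 28) = 2*730 = 1460)
L(-1*(-7)) + o = (-⅔ + (-1*(-7))/3) + 1460 = (-⅔ + (⅓)*7) + 1460 = (-⅔ + 7/3) + 1460 = 5/3 + 1460 = 4385/3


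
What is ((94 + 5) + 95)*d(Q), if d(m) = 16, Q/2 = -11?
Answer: 3104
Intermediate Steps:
Q = -22 (Q = 2*(-11) = -22)
((94 + 5) + 95)*d(Q) = ((94 + 5) + 95)*16 = (99 + 95)*16 = 194*16 = 3104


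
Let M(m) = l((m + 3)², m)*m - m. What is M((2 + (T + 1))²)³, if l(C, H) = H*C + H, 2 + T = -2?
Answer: 4096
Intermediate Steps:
T = -4 (T = -2 - 2 = -4)
l(C, H) = H + C*H (l(C, H) = C*H + H = H + C*H)
M(m) = -m + m²*(1 + (3 + m)²) (M(m) = (m*(1 + (m + 3)²))*m - m = (m*(1 + (3 + m)²))*m - m = m²*(1 + (3 + m)²) - m = -m + m²*(1 + (3 + m)²))
M((2 + (T + 1))²)³ = ((2 + (-4 + 1))²*(-1 + (2 + (-4 + 1))²*(1 + (3 + (2 + (-4 + 1))²)²)))³ = ((2 - 3)²*(-1 + (2 - 3)²*(1 + (3 + (2 - 3)²)²)))³ = ((-1)²*(-1 + (-1)²*(1 + (3 + (-1)²)²)))³ = (1*(-1 + 1*(1 + (3 + 1)²)))³ = (1*(-1 + 1*(1 + 4²)))³ = (1*(-1 + 1*(1 + 16)))³ = (1*(-1 + 1*17))³ = (1*(-1 + 17))³ = (1*16)³ = 16³ = 4096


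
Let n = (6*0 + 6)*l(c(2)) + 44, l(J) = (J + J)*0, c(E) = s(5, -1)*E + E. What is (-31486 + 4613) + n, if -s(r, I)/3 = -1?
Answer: -26829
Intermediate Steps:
s(r, I) = 3 (s(r, I) = -3*(-1) = 3)
c(E) = 4*E (c(E) = 3*E + E = 4*E)
l(J) = 0 (l(J) = (2*J)*0 = 0)
n = 44 (n = (6*0 + 6)*0 + 44 = (0 + 6)*0 + 44 = 6*0 + 44 = 0 + 44 = 44)
(-31486 + 4613) + n = (-31486 + 4613) + 44 = -26873 + 44 = -26829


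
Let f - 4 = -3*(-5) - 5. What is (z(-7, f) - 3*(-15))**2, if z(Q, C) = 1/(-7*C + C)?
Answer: 14280841/7056 ≈ 2023.9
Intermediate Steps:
f = 14 (f = 4 + (-3*(-5) - 5) = 4 + (15 - 5) = 4 + 10 = 14)
z(Q, C) = -1/(6*C) (z(Q, C) = 1/(-6*C) = -1/(6*C))
(z(-7, f) - 3*(-15))**2 = (-1/6/14 - 3*(-15))**2 = (-1/6*1/14 + 45)**2 = (-1/84 + 45)**2 = (3779/84)**2 = 14280841/7056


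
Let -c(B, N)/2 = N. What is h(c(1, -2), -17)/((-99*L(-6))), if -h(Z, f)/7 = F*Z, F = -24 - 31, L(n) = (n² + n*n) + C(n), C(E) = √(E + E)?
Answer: -280/1299 + 70*I*√3/11691 ≈ -0.21555 + 0.010371*I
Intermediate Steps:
C(E) = √2*√E (C(E) = √(2*E) = √2*√E)
c(B, N) = -2*N
L(n) = 2*n² + √2*√n (L(n) = (n² + n*n) + √2*√n = (n² + n²) + √2*√n = 2*n² + √2*√n)
F = -55
h(Z, f) = 385*Z (h(Z, f) = -(-385)*Z = 385*Z)
h(c(1, -2), -17)/((-99*L(-6))) = (385*(-2*(-2)))/((-99*(2*(-6)² + √2*√(-6)))) = (385*4)/((-99*(2*36 + √2*(I*√6)))) = 1540/((-99*(72 + 2*I*√3))) = 1540/(-7128 - 198*I*√3)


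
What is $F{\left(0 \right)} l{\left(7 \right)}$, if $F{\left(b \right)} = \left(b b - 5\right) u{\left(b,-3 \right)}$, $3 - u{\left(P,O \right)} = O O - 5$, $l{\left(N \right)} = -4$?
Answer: $-20$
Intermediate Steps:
$u{\left(P,O \right)} = 8 - O^{2}$ ($u{\left(P,O \right)} = 3 - \left(O O - 5\right) = 3 - \left(O^{2} - 5\right) = 3 - \left(-5 + O^{2}\right) = 8 - O^{2}$)
$F{\left(b \right)} = 5 - b^{2}$ ($F{\left(b \right)} = \left(b b - 5\right) \left(8 - \left(-3\right)^{2}\right) = \left(b^{2} - 5\right) \left(8 - 9\right) = \left(-5 + b^{2}\right) \left(8 - 9\right) = \left(-5 + b^{2}\right) \left(-1\right) = 5 - b^{2}$)
$F{\left(0 \right)} l{\left(7 \right)} = \left(5 - 0^{2}\right) \left(-4\right) = \left(5 - 0\right) \left(-4\right) = \left(5 + 0\right) \left(-4\right) = 5 \left(-4\right) = -20$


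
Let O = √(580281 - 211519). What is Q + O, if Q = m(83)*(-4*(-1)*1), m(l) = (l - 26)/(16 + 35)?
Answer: 76/17 + √368762 ≈ 611.73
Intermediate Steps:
m(l) = -26/51 + l/51 (m(l) = (-26 + l)/51 = (-26 + l)*(1/51) = -26/51 + l/51)
O = √368762 ≈ 607.26
Q = 76/17 (Q = (-26/51 + (1/51)*83)*(-4*(-1)*1) = (-26/51 + 83/51)*(4*1) = (19/17)*4 = 76/17 ≈ 4.4706)
Q + O = 76/17 + √368762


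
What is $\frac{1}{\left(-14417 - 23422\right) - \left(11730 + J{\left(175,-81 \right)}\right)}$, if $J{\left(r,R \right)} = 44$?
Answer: $- \frac{1}{49613} \approx -2.0156 \cdot 10^{-5}$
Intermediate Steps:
$\frac{1}{\left(-14417 - 23422\right) - \left(11730 + J{\left(175,-81 \right)}\right)} = \frac{1}{\left(-14417 - 23422\right) - 11774} = \frac{1}{-37839 - 11774} = \frac{1}{-49613} = - \frac{1}{49613}$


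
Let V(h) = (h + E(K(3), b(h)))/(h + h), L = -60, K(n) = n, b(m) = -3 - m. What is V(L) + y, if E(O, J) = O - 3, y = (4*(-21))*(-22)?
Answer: 3697/2 ≈ 1848.5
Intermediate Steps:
y = 1848 (y = -84*(-22) = 1848)
E(O, J) = -3 + O
V(h) = ½ (V(h) = (h + (-3 + 3))/(h + h) = (h + 0)/((2*h)) = h*(1/(2*h)) = ½)
V(L) + y = ½ + 1848 = 3697/2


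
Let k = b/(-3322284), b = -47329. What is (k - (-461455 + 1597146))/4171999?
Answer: -3773087990915/13860565525716 ≈ -0.27222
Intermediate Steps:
k = 47329/3322284 (k = -47329/(-3322284) = -47329*(-1/3322284) = 47329/3322284 ≈ 0.014246)
(k - (-461455 + 1597146))/4171999 = (47329/3322284 - (-461455 + 1597146))/4171999 = (47329/3322284 - 1*1135691)*(1/4171999) = (47329/3322284 - 1135691)*(1/4171999) = -3773087990915/3322284*1/4171999 = -3773087990915/13860565525716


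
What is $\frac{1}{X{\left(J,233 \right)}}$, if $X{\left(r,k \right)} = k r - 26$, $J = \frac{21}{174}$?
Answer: $\frac{58}{123} \approx 0.47154$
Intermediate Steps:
$J = \frac{7}{58}$ ($J = 21 \cdot \frac{1}{174} = \frac{7}{58} \approx 0.12069$)
$X{\left(r,k \right)} = -26 + k r$
$\frac{1}{X{\left(J,233 \right)}} = \frac{1}{-26 + 233 \cdot \frac{7}{58}} = \frac{1}{-26 + \frac{1631}{58}} = \frac{1}{\frac{123}{58}} = \frac{58}{123}$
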